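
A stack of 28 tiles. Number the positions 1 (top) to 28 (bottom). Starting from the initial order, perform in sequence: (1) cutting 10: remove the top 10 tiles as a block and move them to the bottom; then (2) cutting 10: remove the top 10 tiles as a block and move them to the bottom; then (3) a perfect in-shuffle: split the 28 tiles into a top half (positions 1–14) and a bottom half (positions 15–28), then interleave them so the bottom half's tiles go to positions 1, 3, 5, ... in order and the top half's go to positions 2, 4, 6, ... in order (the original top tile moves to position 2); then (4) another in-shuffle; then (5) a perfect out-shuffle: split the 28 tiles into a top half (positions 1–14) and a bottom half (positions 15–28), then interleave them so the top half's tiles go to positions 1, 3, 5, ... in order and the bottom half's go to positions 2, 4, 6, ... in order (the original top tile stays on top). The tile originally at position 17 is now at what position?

25

Track the tile from position 17 forward through each operation:
  after op 1 (cut 10): 17 → 7
  after op 2 (cut 10): 7 → 25
  after op 3 (in-shuffle): 25 → 21
  after op 4 (in-shuffle): 21 → 13
  after op 5 (out-shuffle): 13 → 25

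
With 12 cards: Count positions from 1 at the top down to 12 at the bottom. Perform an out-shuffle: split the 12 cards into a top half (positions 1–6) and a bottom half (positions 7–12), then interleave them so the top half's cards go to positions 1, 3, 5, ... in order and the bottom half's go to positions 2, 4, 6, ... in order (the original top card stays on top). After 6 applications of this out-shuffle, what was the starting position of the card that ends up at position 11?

Work backwards from position 11, undoing one out-shuffle at a time:
11 ← 6 ← 9 ← 5 ← 3 ← 2 ← 7
So the card now at position 11 started at position 7.

7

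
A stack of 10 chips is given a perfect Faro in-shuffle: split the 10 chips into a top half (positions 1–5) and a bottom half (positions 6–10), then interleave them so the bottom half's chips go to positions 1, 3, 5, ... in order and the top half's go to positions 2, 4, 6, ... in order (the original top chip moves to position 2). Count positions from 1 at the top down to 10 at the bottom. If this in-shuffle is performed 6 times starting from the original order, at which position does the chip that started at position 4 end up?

3

Track the chip's position through each in-shuffle:
4 → 8 → 5 → 10 → 9 → 7 → 3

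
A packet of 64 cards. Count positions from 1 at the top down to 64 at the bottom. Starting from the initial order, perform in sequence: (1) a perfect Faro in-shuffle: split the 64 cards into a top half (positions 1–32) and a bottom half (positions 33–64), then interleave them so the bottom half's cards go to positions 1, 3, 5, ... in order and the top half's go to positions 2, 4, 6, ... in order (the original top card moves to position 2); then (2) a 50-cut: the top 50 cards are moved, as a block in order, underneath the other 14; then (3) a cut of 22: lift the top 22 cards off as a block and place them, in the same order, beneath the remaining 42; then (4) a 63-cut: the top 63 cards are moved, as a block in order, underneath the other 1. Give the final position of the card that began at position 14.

21

Track the card from position 14 forward through each operation:
  after op 1 (in-shuffle): 14 → 28
  after op 2 (cut 50): 28 → 42
  after op 3 (cut 22): 42 → 20
  after op 4 (cut 63): 20 → 21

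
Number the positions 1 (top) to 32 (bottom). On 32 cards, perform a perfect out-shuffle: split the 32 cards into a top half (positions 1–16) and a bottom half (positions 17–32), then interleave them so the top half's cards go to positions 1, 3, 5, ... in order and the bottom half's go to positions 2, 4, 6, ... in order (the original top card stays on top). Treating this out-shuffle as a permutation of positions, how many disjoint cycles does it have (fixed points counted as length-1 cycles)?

Trace each unvisited position around until it returns:
(1) (2 3 5 9 17) (4 7 13 25 18) (6 11 21 10 19) (8 15 29 26 20) (12 23 14 27 22) (16 31 30 28 24) (32)
8 cycles in total.

8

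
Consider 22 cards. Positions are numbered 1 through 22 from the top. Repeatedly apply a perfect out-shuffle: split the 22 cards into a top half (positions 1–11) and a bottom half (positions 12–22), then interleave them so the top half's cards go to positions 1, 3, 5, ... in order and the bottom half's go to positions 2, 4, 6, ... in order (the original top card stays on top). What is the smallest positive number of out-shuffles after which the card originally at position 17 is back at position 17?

Follow position 17 under repeated out-shuffles:
17 → 12 → 2 → 3 → 5 → 9 → 17
It first returns after 6 out-shuffles.

6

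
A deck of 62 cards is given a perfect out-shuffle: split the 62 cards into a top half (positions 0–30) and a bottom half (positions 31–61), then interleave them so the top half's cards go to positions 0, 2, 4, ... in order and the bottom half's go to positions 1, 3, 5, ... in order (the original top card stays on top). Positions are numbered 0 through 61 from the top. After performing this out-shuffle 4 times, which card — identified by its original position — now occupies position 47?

22

Work backwards from position 47, undoing one out-shuffle at a time:
47 ← 54 ← 27 ← 44 ← 22
So the card now at position 47 started at position 22.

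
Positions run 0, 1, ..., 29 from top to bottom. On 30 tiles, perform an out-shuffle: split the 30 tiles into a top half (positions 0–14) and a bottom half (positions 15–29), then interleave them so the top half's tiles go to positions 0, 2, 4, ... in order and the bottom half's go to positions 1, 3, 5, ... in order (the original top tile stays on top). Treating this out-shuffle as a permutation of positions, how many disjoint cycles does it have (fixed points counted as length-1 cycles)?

Trace each unvisited position around until it returns:
(0) (1 2 4 8 16 3 ... len 28) (29)
3 cycles in total.

3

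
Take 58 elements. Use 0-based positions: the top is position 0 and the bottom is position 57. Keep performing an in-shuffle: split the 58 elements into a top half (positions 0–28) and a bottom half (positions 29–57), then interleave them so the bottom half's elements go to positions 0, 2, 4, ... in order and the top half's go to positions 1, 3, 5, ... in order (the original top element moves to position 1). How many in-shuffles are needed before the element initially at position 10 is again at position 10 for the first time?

58

Follow position 10 under repeated in-shuffles:
10 → 21 → 43 → 28 → 57 → 56 → 54 → 50 → ... → 10 (length 58)
It first returns after 58 in-shuffles.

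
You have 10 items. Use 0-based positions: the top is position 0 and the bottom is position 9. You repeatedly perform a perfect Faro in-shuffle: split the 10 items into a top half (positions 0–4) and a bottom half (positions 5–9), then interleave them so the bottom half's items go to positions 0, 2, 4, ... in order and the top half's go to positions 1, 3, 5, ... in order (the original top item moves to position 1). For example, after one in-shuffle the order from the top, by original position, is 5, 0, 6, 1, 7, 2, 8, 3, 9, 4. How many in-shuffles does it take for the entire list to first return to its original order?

10

The in-shuffle permutes the 10 positions with cycle lengths [10].
Every item is home exactly when every cycle has completed a whole number of laps, i.e. after lcm(10) = 10 in-shuffles.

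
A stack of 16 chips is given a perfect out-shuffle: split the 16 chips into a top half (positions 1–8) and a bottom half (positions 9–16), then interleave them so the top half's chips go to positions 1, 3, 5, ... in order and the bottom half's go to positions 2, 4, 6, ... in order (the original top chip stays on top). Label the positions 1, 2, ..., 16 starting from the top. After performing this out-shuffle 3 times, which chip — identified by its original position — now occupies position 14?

Work backwards from position 14, undoing one out-shuffle at a time:
14 ← 15 ← 8 ← 12
So the chip now at position 14 started at position 12.

12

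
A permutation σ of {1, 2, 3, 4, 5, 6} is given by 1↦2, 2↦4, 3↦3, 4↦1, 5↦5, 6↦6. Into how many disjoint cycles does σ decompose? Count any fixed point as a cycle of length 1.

4

Cycle decomposition: (1 2 4) (3) (5) (6).
4 cycles.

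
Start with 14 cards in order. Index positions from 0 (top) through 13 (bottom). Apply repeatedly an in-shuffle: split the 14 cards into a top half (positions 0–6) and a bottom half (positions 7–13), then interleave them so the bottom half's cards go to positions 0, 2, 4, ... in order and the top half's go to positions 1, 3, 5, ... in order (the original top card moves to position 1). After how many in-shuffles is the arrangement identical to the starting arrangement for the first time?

The in-shuffle permutes the 14 positions with cycle lengths [2, 4, 4, 4].
Every card is home exactly when every cycle has completed a whole number of laps, i.e. after lcm(2, 4) = 4 in-shuffles.

4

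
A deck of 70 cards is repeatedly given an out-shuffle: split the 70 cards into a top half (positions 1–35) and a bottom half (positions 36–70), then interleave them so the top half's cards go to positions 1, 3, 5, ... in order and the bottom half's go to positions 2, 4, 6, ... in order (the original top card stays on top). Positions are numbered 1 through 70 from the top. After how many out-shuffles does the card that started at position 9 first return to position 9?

Follow position 9 under repeated out-shuffles:
9 → 17 → 33 → 65 → 60 → 50 → 30 → 59 → ... → 9 (length 22)
It first returns after 22 out-shuffles.

22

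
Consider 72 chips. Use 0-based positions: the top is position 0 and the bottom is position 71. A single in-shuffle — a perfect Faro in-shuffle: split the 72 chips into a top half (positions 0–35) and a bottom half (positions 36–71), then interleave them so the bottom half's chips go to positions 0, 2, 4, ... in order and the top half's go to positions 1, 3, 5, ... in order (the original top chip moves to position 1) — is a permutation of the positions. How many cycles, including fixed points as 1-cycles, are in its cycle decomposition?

Trace each unvisited position around until it returns:
(0 1 3 7 15 31 63 54 36) (2 5 11 23 47 22 45 18 37) (4 9 19 39 6 13 27 55 38) (8 17 35 71 70 68 64 56 40) (10 21 43 14 29 59 46 20 41) (12 25 51 30 61 50 28 57 42) (16 33 67 62 52 32 65 58 44) (24 49 26 53 34 69 66 60 48)
8 cycles in total.

8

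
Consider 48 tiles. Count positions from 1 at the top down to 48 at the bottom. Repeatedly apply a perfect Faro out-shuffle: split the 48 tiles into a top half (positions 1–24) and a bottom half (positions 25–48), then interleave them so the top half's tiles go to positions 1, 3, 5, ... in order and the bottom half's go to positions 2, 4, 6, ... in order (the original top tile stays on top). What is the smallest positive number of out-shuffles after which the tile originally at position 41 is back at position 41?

Follow position 41 under repeated out-shuffles:
41 → 34 → 20 → 39 → 30 → 12 → 23 → 45 → ... → 41 (length 23)
It first returns after 23 out-shuffles.

23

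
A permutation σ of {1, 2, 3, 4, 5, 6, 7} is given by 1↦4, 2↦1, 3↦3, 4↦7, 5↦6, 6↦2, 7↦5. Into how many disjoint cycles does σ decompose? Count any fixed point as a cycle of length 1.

Cycle decomposition: (1 4 7 5 6 2) (3).
2 cycles.

2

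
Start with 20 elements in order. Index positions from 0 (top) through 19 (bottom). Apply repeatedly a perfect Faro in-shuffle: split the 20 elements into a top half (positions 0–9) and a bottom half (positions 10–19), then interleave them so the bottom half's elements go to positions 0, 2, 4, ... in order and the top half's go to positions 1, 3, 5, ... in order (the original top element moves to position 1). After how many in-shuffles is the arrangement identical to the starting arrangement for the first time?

The in-shuffle permutes the 20 positions with cycle lengths [2, 3, 3, 6, 6].
Every element is home exactly when every cycle has completed a whole number of laps, i.e. after lcm(2, 3, 6) = 6 in-shuffles.

6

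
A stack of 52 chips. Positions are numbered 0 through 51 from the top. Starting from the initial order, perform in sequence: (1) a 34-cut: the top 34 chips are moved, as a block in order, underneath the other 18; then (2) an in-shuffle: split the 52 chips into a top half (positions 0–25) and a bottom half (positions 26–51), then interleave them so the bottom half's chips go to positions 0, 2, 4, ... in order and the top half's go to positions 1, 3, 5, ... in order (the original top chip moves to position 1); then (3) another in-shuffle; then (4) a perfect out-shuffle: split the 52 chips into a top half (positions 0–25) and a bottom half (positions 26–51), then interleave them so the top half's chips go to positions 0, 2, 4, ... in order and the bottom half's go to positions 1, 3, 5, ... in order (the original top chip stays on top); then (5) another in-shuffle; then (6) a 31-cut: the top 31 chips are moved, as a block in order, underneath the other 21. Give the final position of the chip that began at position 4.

20

Track the chip from position 4 forward through each operation:
  after op 1 (cut 34): 4 → 22
  after op 2 (in-shuffle): 22 → 45
  after op 3 (in-shuffle): 45 → 38
  after op 4 (out-shuffle): 38 → 25
  after op 5 (in-shuffle): 25 → 51
  after op 6 (cut 31): 51 → 20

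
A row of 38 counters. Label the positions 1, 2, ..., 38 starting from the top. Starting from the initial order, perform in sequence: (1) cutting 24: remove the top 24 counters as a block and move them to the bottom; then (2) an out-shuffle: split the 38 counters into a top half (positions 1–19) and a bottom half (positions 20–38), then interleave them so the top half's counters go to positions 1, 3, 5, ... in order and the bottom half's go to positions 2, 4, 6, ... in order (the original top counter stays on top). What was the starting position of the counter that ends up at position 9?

Undo the operations in reverse order, starting from position 9:
  undo op 2 (out-shuffle, from top half): 9 ← 5
  undo op 1 (cut 24): 5 ← 29
So the counter at position 9 came from original position 29.

29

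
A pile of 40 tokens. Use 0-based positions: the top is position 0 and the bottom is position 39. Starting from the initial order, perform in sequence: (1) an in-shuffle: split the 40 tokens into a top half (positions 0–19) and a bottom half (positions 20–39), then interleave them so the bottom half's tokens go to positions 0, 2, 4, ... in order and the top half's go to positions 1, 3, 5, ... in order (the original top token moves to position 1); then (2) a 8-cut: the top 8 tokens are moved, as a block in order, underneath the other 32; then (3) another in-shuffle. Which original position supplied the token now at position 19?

8

Undo the operations in reverse order, starting from position 19:
  undo op 3 (in-shuffle, from top half): 19 ← 9
  undo op 2 (cut 8): 9 ← 17
  undo op 1 (in-shuffle, from top half): 17 ← 8
So the token at position 19 came from original position 8.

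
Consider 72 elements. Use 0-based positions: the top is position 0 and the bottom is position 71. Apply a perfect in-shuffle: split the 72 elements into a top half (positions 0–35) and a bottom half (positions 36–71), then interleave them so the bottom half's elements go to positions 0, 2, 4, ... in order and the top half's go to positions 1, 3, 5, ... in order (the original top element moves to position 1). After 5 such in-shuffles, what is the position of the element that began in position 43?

Track the element's position through each in-shuffle:
43 → 14 → 29 → 59 → 46 → 20

20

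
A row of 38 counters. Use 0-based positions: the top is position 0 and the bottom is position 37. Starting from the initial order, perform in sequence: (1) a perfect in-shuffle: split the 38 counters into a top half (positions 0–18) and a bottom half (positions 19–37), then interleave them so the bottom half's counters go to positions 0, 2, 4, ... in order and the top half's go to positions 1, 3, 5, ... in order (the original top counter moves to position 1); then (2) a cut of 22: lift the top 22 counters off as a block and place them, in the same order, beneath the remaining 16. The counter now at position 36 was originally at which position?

Undo the operations in reverse order, starting from position 36:
  undo op 2 (cut 22): 36 ← 20
  undo op 1 (in-shuffle, from bottom half): 20 ← 29
So the counter at position 36 came from original position 29.

29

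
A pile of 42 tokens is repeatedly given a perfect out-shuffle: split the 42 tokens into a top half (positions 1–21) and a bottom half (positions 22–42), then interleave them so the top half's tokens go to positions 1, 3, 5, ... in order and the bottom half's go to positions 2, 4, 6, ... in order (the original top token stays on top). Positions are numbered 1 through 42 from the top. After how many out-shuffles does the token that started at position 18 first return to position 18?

Follow position 18 under repeated out-shuffles:
18 → 35 → 28 → 14 → 27 → 12 → 23 → 4 → 7 → 13 → 25 → 8 → 15 → 29 → 16 → 31 → 20 → 39 → 36 → 30 → 18
It first returns after 20 out-shuffles.

20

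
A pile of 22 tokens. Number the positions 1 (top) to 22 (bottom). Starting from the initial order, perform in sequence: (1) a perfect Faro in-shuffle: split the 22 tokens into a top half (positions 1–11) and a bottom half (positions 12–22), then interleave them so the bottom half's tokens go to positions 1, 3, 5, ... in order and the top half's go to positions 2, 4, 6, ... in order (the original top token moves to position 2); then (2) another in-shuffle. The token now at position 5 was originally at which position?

7

Undo the operations in reverse order, starting from position 5:
  undo op 2 (in-shuffle, from bottom half): 5 ← 14
  undo op 1 (in-shuffle, from top half): 14 ← 7
So the token at position 5 came from original position 7.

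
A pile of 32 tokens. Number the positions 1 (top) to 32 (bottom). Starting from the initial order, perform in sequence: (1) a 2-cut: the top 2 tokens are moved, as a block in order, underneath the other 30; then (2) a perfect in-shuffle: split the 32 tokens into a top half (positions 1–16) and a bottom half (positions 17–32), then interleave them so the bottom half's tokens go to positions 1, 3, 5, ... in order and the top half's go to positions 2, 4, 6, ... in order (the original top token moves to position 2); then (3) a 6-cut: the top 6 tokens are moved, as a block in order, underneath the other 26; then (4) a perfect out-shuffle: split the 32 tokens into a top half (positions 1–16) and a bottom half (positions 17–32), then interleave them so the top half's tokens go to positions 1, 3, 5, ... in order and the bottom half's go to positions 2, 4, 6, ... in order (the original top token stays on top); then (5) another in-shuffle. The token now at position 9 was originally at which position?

Undo the operations in reverse order, starting from position 9:
  undo op 5 (in-shuffle, from bottom half): 9 ← 21
  undo op 4 (out-shuffle, from top half): 21 ← 11
  undo op 3 (cut 6): 11 ← 17
  undo op 2 (in-shuffle, from bottom half): 17 ← 25
  undo op 1 (cut 2): 25 ← 27
So the token at position 9 came from original position 27.

27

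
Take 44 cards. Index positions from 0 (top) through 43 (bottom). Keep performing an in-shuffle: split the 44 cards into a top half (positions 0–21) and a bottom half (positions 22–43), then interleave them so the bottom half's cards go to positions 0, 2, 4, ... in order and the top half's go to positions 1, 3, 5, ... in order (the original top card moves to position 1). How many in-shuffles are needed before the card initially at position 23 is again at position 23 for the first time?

4

Follow position 23 under repeated in-shuffles:
23 → 2 → 5 → 11 → 23
It first returns after 4 in-shuffles.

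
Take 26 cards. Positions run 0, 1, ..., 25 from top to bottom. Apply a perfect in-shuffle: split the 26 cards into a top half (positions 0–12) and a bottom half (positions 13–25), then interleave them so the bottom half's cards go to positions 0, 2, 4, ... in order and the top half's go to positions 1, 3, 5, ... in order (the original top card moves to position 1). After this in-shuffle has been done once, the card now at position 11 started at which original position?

Work backwards from position 11, undoing one in-shuffle at a time:
11 ← 5
So the card now at position 11 started at position 5.

5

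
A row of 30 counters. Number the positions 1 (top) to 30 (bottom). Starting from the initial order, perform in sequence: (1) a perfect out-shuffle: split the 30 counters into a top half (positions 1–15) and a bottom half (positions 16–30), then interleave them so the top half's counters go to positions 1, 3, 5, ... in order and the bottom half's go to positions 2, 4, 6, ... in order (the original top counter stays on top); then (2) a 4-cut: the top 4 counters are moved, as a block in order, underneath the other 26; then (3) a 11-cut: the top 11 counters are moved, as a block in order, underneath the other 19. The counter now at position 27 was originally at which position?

Undo the operations in reverse order, starting from position 27:
  undo op 3 (cut 11): 27 ← 8
  undo op 2 (cut 4): 8 ← 12
  undo op 1 (out-shuffle, from bottom half): 12 ← 21
So the counter at position 27 came from original position 21.

21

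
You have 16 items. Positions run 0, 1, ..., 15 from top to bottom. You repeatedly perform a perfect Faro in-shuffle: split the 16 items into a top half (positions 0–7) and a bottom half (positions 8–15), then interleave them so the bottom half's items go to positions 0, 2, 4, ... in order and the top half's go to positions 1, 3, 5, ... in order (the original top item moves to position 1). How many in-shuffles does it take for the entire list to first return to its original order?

The in-shuffle permutes the 16 positions with cycle lengths [8, 8].
Every item is home exactly when every cycle has completed a whole number of laps, i.e. after lcm(8) = 8 in-shuffles.

8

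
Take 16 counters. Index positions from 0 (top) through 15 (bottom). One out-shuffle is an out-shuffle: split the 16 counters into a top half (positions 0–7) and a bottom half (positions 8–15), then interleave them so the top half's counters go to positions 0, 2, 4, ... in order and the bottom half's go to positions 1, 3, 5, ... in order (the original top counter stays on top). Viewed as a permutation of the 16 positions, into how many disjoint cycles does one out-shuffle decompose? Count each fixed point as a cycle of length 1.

Trace each unvisited position around until it returns:
(0) (1 2 4 8) (3 6 12 9) (5 10) (7 14 13 11) (15)
6 cycles in total.

6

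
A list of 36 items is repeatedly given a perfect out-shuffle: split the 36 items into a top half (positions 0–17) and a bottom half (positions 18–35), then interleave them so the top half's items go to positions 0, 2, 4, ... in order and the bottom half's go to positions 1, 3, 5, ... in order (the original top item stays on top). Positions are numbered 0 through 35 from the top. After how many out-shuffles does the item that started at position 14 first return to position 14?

Follow position 14 under repeated out-shuffles:
14 → 28 → 21 → 7 → 14
It first returns after 4 out-shuffles.

4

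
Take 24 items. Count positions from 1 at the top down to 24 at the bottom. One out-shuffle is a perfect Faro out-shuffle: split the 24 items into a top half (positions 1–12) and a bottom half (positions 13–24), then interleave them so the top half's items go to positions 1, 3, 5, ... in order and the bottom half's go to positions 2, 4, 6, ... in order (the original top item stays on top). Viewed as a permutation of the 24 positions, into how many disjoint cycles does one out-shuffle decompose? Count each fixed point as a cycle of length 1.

Trace each unvisited position around until it returns:
(1) (2 3 5 9 17 10 ... len 11) (6 11 21 18 12 23 ... len 11) (24)
4 cycles in total.

4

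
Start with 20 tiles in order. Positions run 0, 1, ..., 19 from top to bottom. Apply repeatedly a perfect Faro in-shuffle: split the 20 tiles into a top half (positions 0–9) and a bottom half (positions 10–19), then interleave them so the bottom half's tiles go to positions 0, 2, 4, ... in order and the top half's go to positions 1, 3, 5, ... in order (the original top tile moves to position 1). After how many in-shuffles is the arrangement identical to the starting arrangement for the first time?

The in-shuffle permutes the 20 positions with cycle lengths [2, 3, 3, 6, 6].
Every tile is home exactly when every cycle has completed a whole number of laps, i.e. after lcm(2, 3, 6) = 6 in-shuffles.

6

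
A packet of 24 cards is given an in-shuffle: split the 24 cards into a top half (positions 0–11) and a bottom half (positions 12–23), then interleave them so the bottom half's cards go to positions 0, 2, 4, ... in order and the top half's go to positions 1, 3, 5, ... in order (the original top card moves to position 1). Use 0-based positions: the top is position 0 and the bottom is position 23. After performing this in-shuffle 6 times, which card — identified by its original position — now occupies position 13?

0

Work backwards from position 13, undoing one in-shuffle at a time:
13 ← 6 ← 15 ← 7 ← 3 ← 1 ← 0
So the card now at position 13 started at position 0.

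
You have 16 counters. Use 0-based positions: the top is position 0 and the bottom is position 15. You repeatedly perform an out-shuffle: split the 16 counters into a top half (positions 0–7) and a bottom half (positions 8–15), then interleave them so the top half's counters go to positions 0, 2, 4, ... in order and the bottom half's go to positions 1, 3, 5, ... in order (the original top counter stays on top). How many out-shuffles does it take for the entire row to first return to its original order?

The out-shuffle permutes the 16 positions with cycle lengths [1, 1, 2, 4, 4, 4].
Every counter is home exactly when every cycle has completed a whole number of laps, i.e. after lcm(1, 2, 4) = 4 out-shuffles.

4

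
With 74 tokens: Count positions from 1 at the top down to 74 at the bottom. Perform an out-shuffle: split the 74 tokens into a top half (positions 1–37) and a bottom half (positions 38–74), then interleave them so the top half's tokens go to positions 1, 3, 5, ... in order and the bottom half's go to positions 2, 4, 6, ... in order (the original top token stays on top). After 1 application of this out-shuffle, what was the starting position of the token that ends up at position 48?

61

Work backwards from position 48, undoing one out-shuffle at a time:
48 ← 61
So the token now at position 48 started at position 61.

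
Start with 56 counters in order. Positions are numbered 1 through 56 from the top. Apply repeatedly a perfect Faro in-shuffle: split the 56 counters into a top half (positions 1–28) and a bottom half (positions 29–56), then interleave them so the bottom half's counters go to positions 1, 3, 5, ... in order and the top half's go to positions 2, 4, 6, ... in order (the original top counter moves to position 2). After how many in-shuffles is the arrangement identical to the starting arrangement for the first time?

18

The in-shuffle permutes the 56 positions with cycle lengths [2, 18, 18, 18].
Every counter is home exactly when every cycle has completed a whole number of laps, i.e. after lcm(2, 18) = 18 in-shuffles.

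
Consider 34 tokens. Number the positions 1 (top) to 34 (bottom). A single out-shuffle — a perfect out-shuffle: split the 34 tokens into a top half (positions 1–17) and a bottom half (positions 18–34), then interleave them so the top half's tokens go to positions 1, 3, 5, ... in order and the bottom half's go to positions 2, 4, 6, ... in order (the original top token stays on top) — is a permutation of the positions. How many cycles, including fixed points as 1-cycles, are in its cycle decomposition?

6

Trace each unvisited position around until it returns:
(1) (2 3 5 9 17 33 32 30 26 18) (4 7 13 25 16 31 28 22 10 19) (6 11 21 8 15 29 24 14 27 20) (12 23) (34)
6 cycles in total.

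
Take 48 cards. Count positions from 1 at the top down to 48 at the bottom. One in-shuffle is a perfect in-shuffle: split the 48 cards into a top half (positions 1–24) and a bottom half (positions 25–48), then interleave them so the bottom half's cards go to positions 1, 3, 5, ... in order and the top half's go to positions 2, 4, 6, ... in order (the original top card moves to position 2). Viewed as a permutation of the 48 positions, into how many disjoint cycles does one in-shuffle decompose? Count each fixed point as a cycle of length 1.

4

Trace each unvisited position around until it returns:
(1 2 4 8 16 32 ... len 21) (3 6 12 24 48 47 ... len 21) (7 14 28) (21 42 35)
4 cycles in total.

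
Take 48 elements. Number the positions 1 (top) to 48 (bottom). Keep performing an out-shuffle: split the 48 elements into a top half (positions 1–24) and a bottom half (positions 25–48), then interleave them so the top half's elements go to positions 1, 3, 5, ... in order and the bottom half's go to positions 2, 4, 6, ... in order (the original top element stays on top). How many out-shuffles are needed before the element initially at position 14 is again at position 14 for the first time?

Follow position 14 under repeated out-shuffles:
14 → 27 → 6 → 11 → 21 → 41 → 34 → 20 → ... → 14 (length 23)
It first returns after 23 out-shuffles.

23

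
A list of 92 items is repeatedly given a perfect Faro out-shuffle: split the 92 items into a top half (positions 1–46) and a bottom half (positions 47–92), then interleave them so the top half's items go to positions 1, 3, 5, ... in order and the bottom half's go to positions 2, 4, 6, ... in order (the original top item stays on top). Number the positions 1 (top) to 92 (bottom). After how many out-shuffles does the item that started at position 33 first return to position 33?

Follow position 33 under repeated out-shuffles:
33 → 65 → 38 → 75 → 58 → 24 → 47 → 2 → 3 → 5 → 9 → 17 → 33
It first returns after 12 out-shuffles.

12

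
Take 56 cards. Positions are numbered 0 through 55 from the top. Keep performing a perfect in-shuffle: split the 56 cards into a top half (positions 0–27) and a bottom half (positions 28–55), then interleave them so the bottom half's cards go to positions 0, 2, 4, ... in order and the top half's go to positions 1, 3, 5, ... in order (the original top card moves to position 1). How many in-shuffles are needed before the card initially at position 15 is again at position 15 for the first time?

Follow position 15 under repeated in-shuffles:
15 → 31 → 6 → 13 → 27 → 55 → 54 → 52 → 48 → 40 → 24 → 49 → 42 → 28 → 0 → 1 → 3 → 7 → 15
It first returns after 18 in-shuffles.

18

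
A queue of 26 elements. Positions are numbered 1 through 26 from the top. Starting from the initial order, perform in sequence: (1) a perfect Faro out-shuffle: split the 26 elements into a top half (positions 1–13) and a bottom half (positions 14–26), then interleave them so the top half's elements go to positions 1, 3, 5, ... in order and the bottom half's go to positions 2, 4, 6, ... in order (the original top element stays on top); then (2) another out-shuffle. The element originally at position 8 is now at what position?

4

Track the element from position 8 forward through each operation:
  after op 1 (out-shuffle): 8 → 15
  after op 2 (out-shuffle): 15 → 4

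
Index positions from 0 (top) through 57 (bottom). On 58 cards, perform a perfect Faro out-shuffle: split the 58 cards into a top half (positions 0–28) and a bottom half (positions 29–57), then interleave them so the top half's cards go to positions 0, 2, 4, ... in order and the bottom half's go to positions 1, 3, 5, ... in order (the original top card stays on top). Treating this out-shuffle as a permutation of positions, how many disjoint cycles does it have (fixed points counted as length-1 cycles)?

Trace each unvisited position around until it returns:
(0) (1 2 4 8 16 32 ... len 18) (3 6 12 24 48 39 ... len 18) (5 10 20 40 23 46 ... len 18) (19 38) (57)
6 cycles in total.

6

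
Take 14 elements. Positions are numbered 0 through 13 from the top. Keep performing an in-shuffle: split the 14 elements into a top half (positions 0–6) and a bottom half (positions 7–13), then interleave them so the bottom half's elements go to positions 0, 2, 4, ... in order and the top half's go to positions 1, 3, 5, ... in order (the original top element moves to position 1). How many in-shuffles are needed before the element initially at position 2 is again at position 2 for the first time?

4

Follow position 2 under repeated in-shuffles:
2 → 5 → 11 → 8 → 2
It first returns after 4 in-shuffles.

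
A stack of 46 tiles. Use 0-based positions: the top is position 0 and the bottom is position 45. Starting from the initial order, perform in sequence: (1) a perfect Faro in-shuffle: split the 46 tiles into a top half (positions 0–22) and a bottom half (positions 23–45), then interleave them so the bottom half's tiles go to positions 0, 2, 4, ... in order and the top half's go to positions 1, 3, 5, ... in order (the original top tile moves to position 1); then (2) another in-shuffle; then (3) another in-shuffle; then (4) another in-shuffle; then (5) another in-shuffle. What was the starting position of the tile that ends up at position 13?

Undo the operations in reverse order, starting from position 13:
  undo op 5 (in-shuffle, from top half): 13 ← 6
  undo op 4 (in-shuffle, from bottom half): 6 ← 26
  undo op 3 (in-shuffle, from bottom half): 26 ← 36
  undo op 2 (in-shuffle, from bottom half): 36 ← 41
  undo op 1 (in-shuffle, from top half): 41 ← 20
So the tile at position 13 came from original position 20.

20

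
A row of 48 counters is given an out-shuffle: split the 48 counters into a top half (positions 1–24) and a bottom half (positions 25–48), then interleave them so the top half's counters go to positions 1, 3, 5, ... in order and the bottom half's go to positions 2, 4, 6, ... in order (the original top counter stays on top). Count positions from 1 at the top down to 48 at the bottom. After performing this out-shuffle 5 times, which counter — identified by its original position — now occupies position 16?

Work backwards from position 16, undoing one out-shuffle at a time:
16 ← 32 ← 40 ← 44 ← 46 ← 47
So the counter now at position 16 started at position 47.

47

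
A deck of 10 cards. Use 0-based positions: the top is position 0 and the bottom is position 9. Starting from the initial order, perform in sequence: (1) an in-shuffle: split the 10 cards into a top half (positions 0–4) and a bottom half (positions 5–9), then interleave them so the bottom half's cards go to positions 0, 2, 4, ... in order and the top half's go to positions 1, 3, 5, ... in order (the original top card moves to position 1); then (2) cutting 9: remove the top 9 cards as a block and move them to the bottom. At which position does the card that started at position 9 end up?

Track the card from position 9 forward through each operation:
  after op 1 (in-shuffle): 9 → 8
  after op 2 (cut 9): 8 → 9

9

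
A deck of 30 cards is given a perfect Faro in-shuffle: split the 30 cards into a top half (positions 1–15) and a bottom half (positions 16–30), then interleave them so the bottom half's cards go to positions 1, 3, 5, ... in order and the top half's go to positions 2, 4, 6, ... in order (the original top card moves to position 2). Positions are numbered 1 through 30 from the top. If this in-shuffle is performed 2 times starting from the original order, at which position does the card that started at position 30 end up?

Track the card's position through each in-shuffle:
30 → 29 → 27

27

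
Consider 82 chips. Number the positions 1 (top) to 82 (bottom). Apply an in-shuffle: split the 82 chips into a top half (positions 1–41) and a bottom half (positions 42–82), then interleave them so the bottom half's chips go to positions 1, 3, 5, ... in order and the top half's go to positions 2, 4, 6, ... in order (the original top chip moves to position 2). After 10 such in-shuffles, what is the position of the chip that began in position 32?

66

Track the chip's position through each in-shuffle:
32 → 64 → 45 → 7 → 14 → 28 → 56 → 29 → 58 → 33 → 66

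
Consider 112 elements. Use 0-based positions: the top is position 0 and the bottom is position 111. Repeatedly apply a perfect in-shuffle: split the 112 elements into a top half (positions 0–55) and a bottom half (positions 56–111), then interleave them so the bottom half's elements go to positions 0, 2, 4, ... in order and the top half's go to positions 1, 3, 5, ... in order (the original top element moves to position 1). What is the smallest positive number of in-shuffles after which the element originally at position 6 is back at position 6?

Follow position 6 under repeated in-shuffles:
6 → 13 → 27 → 55 → 111 → 110 → 108 → 104 → ... → 6 (length 28)
It first returns after 28 in-shuffles.

28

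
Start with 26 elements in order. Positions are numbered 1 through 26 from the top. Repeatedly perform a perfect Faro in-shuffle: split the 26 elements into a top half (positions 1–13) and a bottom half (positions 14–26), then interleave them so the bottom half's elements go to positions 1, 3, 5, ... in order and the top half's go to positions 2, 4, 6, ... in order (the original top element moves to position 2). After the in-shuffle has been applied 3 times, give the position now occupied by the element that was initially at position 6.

21

Track the element's position through each in-shuffle:
6 → 12 → 24 → 21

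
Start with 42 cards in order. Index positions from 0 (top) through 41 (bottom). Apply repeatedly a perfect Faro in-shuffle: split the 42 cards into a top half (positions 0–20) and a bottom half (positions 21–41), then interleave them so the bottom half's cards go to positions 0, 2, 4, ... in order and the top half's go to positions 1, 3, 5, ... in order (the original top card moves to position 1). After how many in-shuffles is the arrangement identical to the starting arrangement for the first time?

14

The in-shuffle permutes the 42 positions with cycle lengths [14, 14, 14].
Every card is home exactly when every cycle has completed a whole number of laps, i.e. after lcm(14) = 14 in-shuffles.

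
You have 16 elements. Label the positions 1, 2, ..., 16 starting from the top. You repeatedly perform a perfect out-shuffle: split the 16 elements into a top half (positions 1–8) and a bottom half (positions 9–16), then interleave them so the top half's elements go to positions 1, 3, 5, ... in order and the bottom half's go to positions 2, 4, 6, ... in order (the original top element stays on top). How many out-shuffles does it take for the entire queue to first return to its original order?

The out-shuffle permutes the 16 positions with cycle lengths [1, 1, 2, 4, 4, 4].
Every element is home exactly when every cycle has completed a whole number of laps, i.e. after lcm(1, 2, 4) = 4 out-shuffles.

4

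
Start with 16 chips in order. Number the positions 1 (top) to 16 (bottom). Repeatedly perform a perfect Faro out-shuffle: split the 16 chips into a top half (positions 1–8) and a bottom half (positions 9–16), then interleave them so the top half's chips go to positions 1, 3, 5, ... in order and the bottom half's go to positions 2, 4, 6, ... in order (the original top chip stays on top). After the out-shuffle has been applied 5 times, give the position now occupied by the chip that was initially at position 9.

Track the chip's position through each out-shuffle:
9 → 2 → 3 → 5 → 9 → 2

2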